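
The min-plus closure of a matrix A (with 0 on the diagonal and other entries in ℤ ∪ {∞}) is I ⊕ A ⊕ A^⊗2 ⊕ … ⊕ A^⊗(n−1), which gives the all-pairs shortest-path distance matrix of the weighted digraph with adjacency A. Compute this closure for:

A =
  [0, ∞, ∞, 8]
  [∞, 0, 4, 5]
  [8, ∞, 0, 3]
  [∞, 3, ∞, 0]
Closure =
  [0, 11, 15, 8]
  [12, 0, 4, 5]
  [8, 6, 0, 3]
  [15, 3, 7, 0]

This is the Floyd-Warshall all-pairs shortest-path computation. For each intermediate vertex k = 0, 1, …, 3, update dist[i][j] ← min(dist[i][j], dist[i][k] + dist[k][j]). The final matrix gives, for each (i, j), the minimum total weight of any directed path from i to j (possibly empty when i = j).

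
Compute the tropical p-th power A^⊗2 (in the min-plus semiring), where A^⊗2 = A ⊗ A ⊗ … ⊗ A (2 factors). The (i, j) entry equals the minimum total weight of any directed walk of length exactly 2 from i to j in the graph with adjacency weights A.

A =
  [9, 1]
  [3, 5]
A^⊗2 =
  [4, 6]
  [8, 4]

Each entry (A^⊗2)_ij equals the minimum over all length-2 walks i = v_0 → v_1 → … → v_2 = j of Σ_t A[v_t][v_{t+1}]. For example, for (i, j) = (0, 1) we minimise over 2 possible intermediate vertex sequences; the minimum is 6, attained along the walk 0 → 1 → 1.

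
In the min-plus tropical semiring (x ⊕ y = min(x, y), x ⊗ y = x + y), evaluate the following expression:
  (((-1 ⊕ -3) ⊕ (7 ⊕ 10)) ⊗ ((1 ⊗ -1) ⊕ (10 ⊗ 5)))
(((-1 ⊕ -3) ⊕ (7 ⊕ 10)) ⊗ ((1 ⊗ -1) ⊕ (10 ⊗ 5))) = -3

Expand innermost to outermost. Recall ⊕ takes the minimum of its arguments and ⊗ takes their sum. Working out the expression (((-1 ⊕ -3) ⊕ (7 ⊕ 10)) ⊗ ((1 ⊗ -1) ⊕ (10 ⊗ 5))) gives -3.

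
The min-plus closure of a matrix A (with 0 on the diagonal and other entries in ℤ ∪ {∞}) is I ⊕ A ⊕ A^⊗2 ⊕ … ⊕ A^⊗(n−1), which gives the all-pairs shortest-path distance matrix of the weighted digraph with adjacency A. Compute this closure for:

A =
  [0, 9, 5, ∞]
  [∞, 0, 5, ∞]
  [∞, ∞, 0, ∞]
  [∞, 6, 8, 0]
Closure =
  [0, 9, 5, ∞]
  [∞, 0, 5, ∞]
  [∞, ∞, 0, ∞]
  [∞, 6, 8, 0]

This is the Floyd-Warshall all-pairs shortest-path computation. For each intermediate vertex k = 0, 1, …, 3, update dist[i][j] ← min(dist[i][j], dist[i][k] + dist[k][j]). The final matrix gives, for each (i, j), the minimum total weight of any directed path from i to j (possibly empty when i = j).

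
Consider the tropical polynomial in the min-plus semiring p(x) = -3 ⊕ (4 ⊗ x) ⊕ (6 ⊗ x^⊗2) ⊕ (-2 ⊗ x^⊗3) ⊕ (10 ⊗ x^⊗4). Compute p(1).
p(1) = -3

A tropical monomial a ⊗ x^⊗i evaluates to a + i · x. Evaluating each term at x = 1:
  Term 0 contributes -3 + 0 · 1 = -3
  Term 1 contributes 4 + 1 · 1 = 5
  Term 2 contributes 6 + 2 · 1 = 8
  Term 3 contributes -2 + 3 · 1 = 1
  Term 4 contributes 10 + 4 · 1 = 14
p(1) = ⊕ of these = min[-3, 5, 8, 1, 14] = -3.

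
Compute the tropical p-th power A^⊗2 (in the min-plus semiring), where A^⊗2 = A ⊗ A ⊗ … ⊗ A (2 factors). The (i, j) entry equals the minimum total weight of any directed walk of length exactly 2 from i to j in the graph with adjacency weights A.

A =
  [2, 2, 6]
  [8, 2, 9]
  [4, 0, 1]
A^⊗2 =
  [4, 4, 7]
  [10, 4, 10]
  [5, 1, 2]

Each entry (A^⊗2)_ij equals the minimum over all length-2 walks i = v_0 → v_1 → … → v_2 = j of Σ_t A[v_t][v_{t+1}]. For example, for (i, j) = (0, 2) we minimise over 3 possible intermediate vertex sequences; the minimum is 7, attained along the walk 0 → 2 → 2.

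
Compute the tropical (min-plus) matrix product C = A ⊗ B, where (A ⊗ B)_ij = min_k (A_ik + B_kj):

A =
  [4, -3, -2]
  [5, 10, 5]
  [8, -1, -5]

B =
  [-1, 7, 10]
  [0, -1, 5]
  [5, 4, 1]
A ⊗ B =
  [-3, -4, -1]
  [4, 9, 6]
  [-1, -2, -4]

Apply the min-plus product entry-by-entry:
  C[0][0] = min over k of (A[0][0] + B[0][0] = 4 + -1 = 3, A[0][1] + B[1][0] = -3 + 0 = -3, A[0][2] + B[2][0] = -2 + 5 = 3) = -3 (attained at k = 1)
  C[0][1] = min over k of (A[0][0] + B[0][1] = 4 + 7 = 11, A[0][1] + B[1][1] = -3 + -1 = -4, A[0][2] + B[2][1] = -2 + 4 = 2) = -4 (attained at k = 1)
  C[0][2] = min over k of (A[0][0] + B[0][2] = 4 + 10 = 14, A[0][1] + B[1][2] = -3 + 5 = 2, A[0][2] + B[2][2] = -2 + 1 = -1) = -1 (attained at k = 2)
  C[1][0] = min over k of (A[1][0] + B[0][0] = 5 + -1 = 4, A[1][1] + B[1][0] = 10 + 0 = 10, A[1][2] + B[2][0] = 5 + 5 = 10) = 4 (attained at k = 0)
  C[1][1] = min over k of (A[1][0] + B[0][1] = 5 + 7 = 12, A[1][1] + B[1][1] = 10 + -1 = 9, A[1][2] + B[2][1] = 5 + 4 = 9) = 9 (attained at k = 1)
  C[1][2] = min over k of (A[1][0] + B[0][2] = 5 + 10 = 15, A[1][1] + B[1][2] = 10 + 5 = 15, A[1][2] + B[2][2] = 5 + 1 = 6) = 6 (attained at k = 2)
  C[2][0] = min over k of (A[2][0] + B[0][0] = 8 + -1 = 7, A[2][1] + B[1][0] = -1 + 0 = -1, A[2][2] + B[2][0] = -5 + 5 = 0) = -1 (attained at k = 1)
  C[2][1] = min over k of (A[2][0] + B[0][1] = 8 + 7 = 15, A[2][1] + B[1][1] = -1 + -1 = -2, A[2][2] + B[2][1] = -5 + 4 = -1) = -2 (attained at k = 1)
  C[2][2] = min over k of (A[2][0] + B[0][2] = 8 + 10 = 18, A[2][1] + B[1][2] = -1 + 5 = 4, A[2][2] + B[2][2] = -5 + 1 = -4) = -4 (attained at k = 2)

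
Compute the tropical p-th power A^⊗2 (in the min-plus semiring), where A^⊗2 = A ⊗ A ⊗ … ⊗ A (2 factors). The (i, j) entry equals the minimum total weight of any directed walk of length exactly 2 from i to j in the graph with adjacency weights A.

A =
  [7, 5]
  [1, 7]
A^⊗2 =
  [6, 12]
  [8, 6]

Each entry (A^⊗2)_ij equals the minimum over all length-2 walks i = v_0 → v_1 → … → v_2 = j of Σ_t A[v_t][v_{t+1}]. For example, for (i, j) = (0, 1) we minimise over 2 possible intermediate vertex sequences; the minimum is 12, attained along the walk 0 → 0 → 1.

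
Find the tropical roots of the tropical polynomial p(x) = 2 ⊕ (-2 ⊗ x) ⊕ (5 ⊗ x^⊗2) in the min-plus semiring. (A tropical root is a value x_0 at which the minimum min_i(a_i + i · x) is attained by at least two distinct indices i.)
Roots: {-7, 4}

Each tropical root is a break point of the lower envelope of the lines y = a_i + i · x (there are 3 lines, with slopes 0, 1, ..., 2). Only the lines that attain the minimum somewhere contribute to roots; other lines are dominated. Here the surviving (envelope) indices are i = 2, i = 1, i = 0.
Intersections between consecutive envelope lines give the roots: for adjacent envelope indices i < j the intersection is x = (a_i − a_j) / (j − i). Reading off the sorted break points: {-7, 4}.
Verification: at each break x_0, at least two indices attain the minimum of min_i(a_i + i · x_0).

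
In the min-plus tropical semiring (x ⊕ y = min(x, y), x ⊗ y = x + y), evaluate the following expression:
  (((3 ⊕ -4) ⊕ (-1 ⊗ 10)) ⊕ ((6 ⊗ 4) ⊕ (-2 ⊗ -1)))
(((3 ⊕ -4) ⊕ (-1 ⊗ 10)) ⊕ ((6 ⊗ 4) ⊕ (-2 ⊗ -1))) = -4

Expand innermost to outermost. Recall ⊕ takes the minimum of its arguments and ⊗ takes their sum. Working out the expression (((3 ⊕ -4) ⊕ (-1 ⊗ 10)) ⊕ ((6 ⊗ 4) ⊕ (-2 ⊗ -1))) gives -4.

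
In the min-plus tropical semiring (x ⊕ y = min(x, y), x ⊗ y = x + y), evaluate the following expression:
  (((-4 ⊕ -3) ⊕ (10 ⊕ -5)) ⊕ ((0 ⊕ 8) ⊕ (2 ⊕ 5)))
(((-4 ⊕ -3) ⊕ (10 ⊕ -5)) ⊕ ((0 ⊕ 8) ⊕ (2 ⊕ 5))) = -5

Expand innermost to outermost. Recall ⊕ takes the minimum of its arguments and ⊗ takes their sum. Working out the expression (((-4 ⊕ -3) ⊕ (10 ⊕ -5)) ⊕ ((0 ⊕ 8) ⊕ (2 ⊕ 5))) gives -5.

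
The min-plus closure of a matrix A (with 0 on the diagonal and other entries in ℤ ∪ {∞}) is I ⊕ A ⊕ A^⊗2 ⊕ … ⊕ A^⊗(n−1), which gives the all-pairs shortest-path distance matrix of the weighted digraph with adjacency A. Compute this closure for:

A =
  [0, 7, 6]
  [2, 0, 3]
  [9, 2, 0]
Closure =
  [0, 7, 6]
  [2, 0, 3]
  [4, 2, 0]

This is the Floyd-Warshall all-pairs shortest-path computation. For each intermediate vertex k = 0, 1, …, 2, update dist[i][j] ← min(dist[i][j], dist[i][k] + dist[k][j]). The final matrix gives, for each (i, j), the minimum total weight of any directed path from i to j (possibly empty when i = j).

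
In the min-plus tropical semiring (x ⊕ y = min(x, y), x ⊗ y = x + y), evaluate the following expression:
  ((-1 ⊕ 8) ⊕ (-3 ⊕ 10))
((-1 ⊕ 8) ⊕ (-3 ⊕ 10)) = -3

Expand innermost to outermost. Recall ⊕ takes the minimum of its arguments and ⊗ takes their sum. Working out the expression ((-1 ⊕ 8) ⊕ (-3 ⊕ 10)) gives -3.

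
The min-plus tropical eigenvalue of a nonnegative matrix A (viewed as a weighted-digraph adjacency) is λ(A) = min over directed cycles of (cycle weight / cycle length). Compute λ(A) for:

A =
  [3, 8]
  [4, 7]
λ(A) = 3

Enumerate directed cycles and compute their means (weight / length). Sample:
  cycle 0 → 0: weight = 3, length = 1, mean = 3/1 ≈ 3.000
  cycle 1 → 1: weight = 7, length = 1, mean = 7/1 ≈ 7.000
  cycle 0 → 1 → 0: weight = 12, length = 2, mean = 12/2 ≈ 6.000
  cycle 1 → 0 → 1: weight = 12, length = 2, mean = 12/2 ≈ 6.000
Minimum mean = 3.000, attained e.g. along the cycle 0 → 0 with weight 3 and length 1. So λ(A) = 3/1 = 3.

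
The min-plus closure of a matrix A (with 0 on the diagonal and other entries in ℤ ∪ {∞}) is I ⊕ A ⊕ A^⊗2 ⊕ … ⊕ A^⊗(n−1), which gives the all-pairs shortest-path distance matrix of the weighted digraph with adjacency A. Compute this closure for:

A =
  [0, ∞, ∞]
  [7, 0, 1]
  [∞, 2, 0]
Closure =
  [0, ∞, ∞]
  [7, 0, 1]
  [9, 2, 0]

This is the Floyd-Warshall all-pairs shortest-path computation. For each intermediate vertex k = 0, 1, …, 2, update dist[i][j] ← min(dist[i][j], dist[i][k] + dist[k][j]). The final matrix gives, for each (i, j), the minimum total weight of any directed path from i to j (possibly empty when i = j).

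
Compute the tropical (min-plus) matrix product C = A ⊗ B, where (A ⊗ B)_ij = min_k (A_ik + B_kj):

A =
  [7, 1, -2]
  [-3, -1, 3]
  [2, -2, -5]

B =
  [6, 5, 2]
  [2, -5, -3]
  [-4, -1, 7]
A ⊗ B =
  [-6, -4, -2]
  [-1, -6, -4]
  [-9, -7, -5]

Apply the min-plus product entry-by-entry:
  C[0][0] = min over k of (A[0][0] + B[0][0] = 7 + 6 = 13, A[0][1] + B[1][0] = 1 + 2 = 3, A[0][2] + B[2][0] = -2 + -4 = -6) = -6 (attained at k = 2)
  C[0][1] = min over k of (A[0][0] + B[0][1] = 7 + 5 = 12, A[0][1] + B[1][1] = 1 + -5 = -4, A[0][2] + B[2][1] = -2 + -1 = -3) = -4 (attained at k = 1)
  C[0][2] = min over k of (A[0][0] + B[0][2] = 7 + 2 = 9, A[0][1] + B[1][2] = 1 + -3 = -2, A[0][2] + B[2][2] = -2 + 7 = 5) = -2 (attained at k = 1)
  C[1][0] = min over k of (A[1][0] + B[0][0] = -3 + 6 = 3, A[1][1] + B[1][0] = -1 + 2 = 1, A[1][2] + B[2][0] = 3 + -4 = -1) = -1 (attained at k = 2)
  C[1][1] = min over k of (A[1][0] + B[0][1] = -3 + 5 = 2, A[1][1] + B[1][1] = -1 + -5 = -6, A[1][2] + B[2][1] = 3 + -1 = 2) = -6 (attained at k = 1)
  C[1][2] = min over k of (A[1][0] + B[0][2] = -3 + 2 = -1, A[1][1] + B[1][2] = -1 + -3 = -4, A[1][2] + B[2][2] = 3 + 7 = 10) = -4 (attained at k = 1)
  C[2][0] = min over k of (A[2][0] + B[0][0] = 2 + 6 = 8, A[2][1] + B[1][0] = -2 + 2 = 0, A[2][2] + B[2][0] = -5 + -4 = -9) = -9 (attained at k = 2)
  C[2][1] = min over k of (A[2][0] + B[0][1] = 2 + 5 = 7, A[2][1] + B[1][1] = -2 + -5 = -7, A[2][2] + B[2][1] = -5 + -1 = -6) = -7 (attained at k = 1)
  C[2][2] = min over k of (A[2][0] + B[0][2] = 2 + 2 = 4, A[2][1] + B[1][2] = -2 + -3 = -5, A[2][2] + B[2][2] = -5 + 7 = 2) = -5 (attained at k = 1)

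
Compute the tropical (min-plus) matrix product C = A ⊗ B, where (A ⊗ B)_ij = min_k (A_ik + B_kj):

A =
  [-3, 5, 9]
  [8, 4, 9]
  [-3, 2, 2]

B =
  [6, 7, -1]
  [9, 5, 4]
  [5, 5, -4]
A ⊗ B =
  [3, 4, -4]
  [13, 9, 5]
  [3, 4, -4]

Apply the min-plus product entry-by-entry:
  C[0][0] = min over k of (A[0][0] + B[0][0] = -3 + 6 = 3, A[0][1] + B[1][0] = 5 + 9 = 14, A[0][2] + B[2][0] = 9 + 5 = 14) = 3 (attained at k = 0)
  C[0][1] = min over k of (A[0][0] + B[0][1] = -3 + 7 = 4, A[0][1] + B[1][1] = 5 + 5 = 10, A[0][2] + B[2][1] = 9 + 5 = 14) = 4 (attained at k = 0)
  C[0][2] = min over k of (A[0][0] + B[0][2] = -3 + -1 = -4, A[0][1] + B[1][2] = 5 + 4 = 9, A[0][2] + B[2][2] = 9 + -4 = 5) = -4 (attained at k = 0)
  C[1][0] = min over k of (A[1][0] + B[0][0] = 8 + 6 = 14, A[1][1] + B[1][0] = 4 + 9 = 13, A[1][2] + B[2][0] = 9 + 5 = 14) = 13 (attained at k = 1)
  C[1][1] = min over k of (A[1][0] + B[0][1] = 8 + 7 = 15, A[1][1] + B[1][1] = 4 + 5 = 9, A[1][2] + B[2][1] = 9 + 5 = 14) = 9 (attained at k = 1)
  C[1][2] = min over k of (A[1][0] + B[0][2] = 8 + -1 = 7, A[1][1] + B[1][2] = 4 + 4 = 8, A[1][2] + B[2][2] = 9 + -4 = 5) = 5 (attained at k = 2)
  C[2][0] = min over k of (A[2][0] + B[0][0] = -3 + 6 = 3, A[2][1] + B[1][0] = 2 + 9 = 11, A[2][2] + B[2][0] = 2 + 5 = 7) = 3 (attained at k = 0)
  C[2][1] = min over k of (A[2][0] + B[0][1] = -3 + 7 = 4, A[2][1] + B[1][1] = 2 + 5 = 7, A[2][2] + B[2][1] = 2 + 5 = 7) = 4 (attained at k = 0)
  C[2][2] = min over k of (A[2][0] + B[0][2] = -3 + -1 = -4, A[2][1] + B[1][2] = 2 + 4 = 6, A[2][2] + B[2][2] = 2 + -4 = -2) = -4 (attained at k = 0)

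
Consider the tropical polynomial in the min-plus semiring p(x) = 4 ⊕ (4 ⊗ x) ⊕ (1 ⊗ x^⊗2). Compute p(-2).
p(-2) = -3

A tropical monomial a ⊗ x^⊗i evaluates to a + i · x. Evaluating each term at x = -2:
  Term 0 contributes 4 + 0 · -2 = 4
  Term 1 contributes 4 + 1 · -2 = 2
  Term 2 contributes 1 + 2 · -2 = -3
p(-2) = ⊕ of these = min[4, 2, -3] = -3.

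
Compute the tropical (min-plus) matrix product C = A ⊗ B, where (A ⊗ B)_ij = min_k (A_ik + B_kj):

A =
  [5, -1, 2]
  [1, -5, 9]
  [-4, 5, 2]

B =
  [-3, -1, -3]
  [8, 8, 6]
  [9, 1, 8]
A ⊗ B =
  [2, 3, 2]
  [-2, 0, -2]
  [-7, -5, -7]

Apply the min-plus product entry-by-entry:
  C[0][0] = min over k of (A[0][0] + B[0][0] = 5 + -3 = 2, A[0][1] + B[1][0] = -1 + 8 = 7, A[0][2] + B[2][0] = 2 + 9 = 11) = 2 (attained at k = 0)
  C[0][1] = min over k of (A[0][0] + B[0][1] = 5 + -1 = 4, A[0][1] + B[1][1] = -1 + 8 = 7, A[0][2] + B[2][1] = 2 + 1 = 3) = 3 (attained at k = 2)
  C[0][2] = min over k of (A[0][0] + B[0][2] = 5 + -3 = 2, A[0][1] + B[1][2] = -1 + 6 = 5, A[0][2] + B[2][2] = 2 + 8 = 10) = 2 (attained at k = 0)
  C[1][0] = min over k of (A[1][0] + B[0][0] = 1 + -3 = -2, A[1][1] + B[1][0] = -5 + 8 = 3, A[1][2] + B[2][0] = 9 + 9 = 18) = -2 (attained at k = 0)
  C[1][1] = min over k of (A[1][0] + B[0][1] = 1 + -1 = 0, A[1][1] + B[1][1] = -5 + 8 = 3, A[1][2] + B[2][1] = 9 + 1 = 10) = 0 (attained at k = 0)
  C[1][2] = min over k of (A[1][0] + B[0][2] = 1 + -3 = -2, A[1][1] + B[1][2] = -5 + 6 = 1, A[1][2] + B[2][2] = 9 + 8 = 17) = -2 (attained at k = 0)
  C[2][0] = min over k of (A[2][0] + B[0][0] = -4 + -3 = -7, A[2][1] + B[1][0] = 5 + 8 = 13, A[2][2] + B[2][0] = 2 + 9 = 11) = -7 (attained at k = 0)
  C[2][1] = min over k of (A[2][0] + B[0][1] = -4 + -1 = -5, A[2][1] + B[1][1] = 5 + 8 = 13, A[2][2] + B[2][1] = 2 + 1 = 3) = -5 (attained at k = 0)
  C[2][2] = min over k of (A[2][0] + B[0][2] = -4 + -3 = -7, A[2][1] + B[1][2] = 5 + 6 = 11, A[2][2] + B[2][2] = 2 + 8 = 10) = -7 (attained at k = 0)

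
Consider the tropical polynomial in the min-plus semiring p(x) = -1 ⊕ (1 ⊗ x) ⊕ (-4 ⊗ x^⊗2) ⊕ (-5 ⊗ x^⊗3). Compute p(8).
p(8) = -1

A tropical monomial a ⊗ x^⊗i evaluates to a + i · x. Evaluating each term at x = 8:
  Term 0 contributes -1 + 0 · 8 = -1
  Term 1 contributes 1 + 1 · 8 = 9
  Term 2 contributes -4 + 2 · 8 = 12
  Term 3 contributes -5 + 3 · 8 = 19
p(8) = ⊕ of these = min[-1, 9, 12, 19] = -1.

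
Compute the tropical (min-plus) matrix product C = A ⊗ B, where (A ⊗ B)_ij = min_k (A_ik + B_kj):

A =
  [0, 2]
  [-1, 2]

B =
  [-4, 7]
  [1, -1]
A ⊗ B =
  [-4, 1]
  [-5, 1]

Apply the min-plus product entry-by-entry:
  C[0][0] = min over k of (A[0][0] + B[0][0] = 0 + -4 = -4, A[0][1] + B[1][0] = 2 + 1 = 3) = -4 (attained at k = 0)
  C[0][1] = min over k of (A[0][0] + B[0][1] = 0 + 7 = 7, A[0][1] + B[1][1] = 2 + -1 = 1) = 1 (attained at k = 1)
  C[1][0] = min over k of (A[1][0] + B[0][0] = -1 + -4 = -5, A[1][1] + B[1][0] = 2 + 1 = 3) = -5 (attained at k = 0)
  C[1][1] = min over k of (A[1][0] + B[0][1] = -1 + 7 = 6, A[1][1] + B[1][1] = 2 + -1 = 1) = 1 (attained at k = 1)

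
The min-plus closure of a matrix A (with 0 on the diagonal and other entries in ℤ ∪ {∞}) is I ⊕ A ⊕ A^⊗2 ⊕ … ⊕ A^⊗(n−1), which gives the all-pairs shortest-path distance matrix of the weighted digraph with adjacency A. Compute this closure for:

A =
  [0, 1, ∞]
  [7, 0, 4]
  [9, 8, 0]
Closure =
  [0, 1, 5]
  [7, 0, 4]
  [9, 8, 0]

This is the Floyd-Warshall all-pairs shortest-path computation. For each intermediate vertex k = 0, 1, …, 2, update dist[i][j] ← min(dist[i][j], dist[i][k] + dist[k][j]). The final matrix gives, for each (i, j), the minimum total weight of any directed path from i to j (possibly empty when i = j).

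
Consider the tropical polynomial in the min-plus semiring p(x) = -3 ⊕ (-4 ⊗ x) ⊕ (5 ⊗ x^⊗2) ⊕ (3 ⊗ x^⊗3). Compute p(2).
p(2) = -3

A tropical monomial a ⊗ x^⊗i evaluates to a + i · x. Evaluating each term at x = 2:
  Term 0 contributes -3 + 0 · 2 = -3
  Term 1 contributes -4 + 1 · 2 = -2
  Term 2 contributes 5 + 2 · 2 = 9
  Term 3 contributes 3 + 3 · 2 = 9
p(2) = ⊕ of these = min[-3, -2, 9, 9] = -3.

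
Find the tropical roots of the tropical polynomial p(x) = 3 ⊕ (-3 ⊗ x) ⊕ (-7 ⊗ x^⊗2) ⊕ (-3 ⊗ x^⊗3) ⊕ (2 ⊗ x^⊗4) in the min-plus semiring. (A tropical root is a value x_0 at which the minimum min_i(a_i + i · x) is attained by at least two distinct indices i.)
Roots: {-5, -4, 4, 6}

Each tropical root is a break point of the lower envelope of the lines y = a_i + i · x (there are 5 lines, with slopes 0, 1, ..., 4). Only the lines that attain the minimum somewhere contribute to roots; other lines are dominated. Here the surviving (envelope) indices are i = 4, i = 3, i = 2, i = 1, i = 0.
Intersections between consecutive envelope lines give the roots: for adjacent envelope indices i < j the intersection is x = (a_i − a_j) / (j − i). Reading off the sorted break points: {-5, -4, 4, 6}.
Verification: at each break x_0, at least two indices attain the minimum of min_i(a_i + i · x_0).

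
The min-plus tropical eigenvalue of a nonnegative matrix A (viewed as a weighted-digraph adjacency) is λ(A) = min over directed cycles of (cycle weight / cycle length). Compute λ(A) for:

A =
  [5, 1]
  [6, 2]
λ(A) = 2

Enumerate directed cycles and compute their means (weight / length). Sample:
  cycle 0 → 0: weight = 5, length = 1, mean = 5/1 ≈ 5.000
  cycle 1 → 1: weight = 2, length = 1, mean = 2/1 ≈ 2.000
  cycle 0 → 1 → 0: weight = 7, length = 2, mean = 7/2 ≈ 3.500
  cycle 1 → 0 → 1: weight = 7, length = 2, mean = 7/2 ≈ 3.500
Minimum mean = 2.000, attained e.g. along the cycle 1 → 1 with weight 2 and length 1. So λ(A) = 2/1 = 2.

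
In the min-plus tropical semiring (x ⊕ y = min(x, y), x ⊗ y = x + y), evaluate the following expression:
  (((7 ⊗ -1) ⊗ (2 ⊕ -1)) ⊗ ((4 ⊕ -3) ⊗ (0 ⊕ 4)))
(((7 ⊗ -1) ⊗ (2 ⊕ -1)) ⊗ ((4 ⊕ -3) ⊗ (0 ⊕ 4))) = 2

Expand innermost to outermost. Recall ⊕ takes the minimum of its arguments and ⊗ takes their sum. Working out the expression (((7 ⊗ -1) ⊗ (2 ⊕ -1)) ⊗ ((4 ⊕ -3) ⊗ (0 ⊕ 4))) gives 2.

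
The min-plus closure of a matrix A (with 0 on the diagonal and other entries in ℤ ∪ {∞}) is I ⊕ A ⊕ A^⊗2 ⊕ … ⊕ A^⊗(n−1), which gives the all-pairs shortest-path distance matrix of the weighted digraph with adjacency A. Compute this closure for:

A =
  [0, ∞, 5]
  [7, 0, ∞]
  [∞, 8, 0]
Closure =
  [0, 13, 5]
  [7, 0, 12]
  [15, 8, 0]

This is the Floyd-Warshall all-pairs shortest-path computation. For each intermediate vertex k = 0, 1, …, 2, update dist[i][j] ← min(dist[i][j], dist[i][k] + dist[k][j]). The final matrix gives, for each (i, j), the minimum total weight of any directed path from i to j (possibly empty when i = j).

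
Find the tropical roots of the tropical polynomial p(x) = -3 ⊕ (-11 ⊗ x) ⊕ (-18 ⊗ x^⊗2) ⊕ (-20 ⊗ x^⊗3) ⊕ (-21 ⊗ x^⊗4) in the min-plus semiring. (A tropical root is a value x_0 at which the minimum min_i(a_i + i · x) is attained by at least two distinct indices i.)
Roots: {1, 2, 7, 8}

Each tropical root is a break point of the lower envelope of the lines y = a_i + i · x (there are 5 lines, with slopes 0, 1, ..., 4). Only the lines that attain the minimum somewhere contribute to roots; other lines are dominated. Here the surviving (envelope) indices are i = 4, i = 3, i = 2, i = 1, i = 0.
Intersections between consecutive envelope lines give the roots: for adjacent envelope indices i < j the intersection is x = (a_i − a_j) / (j − i). Reading off the sorted break points: {1, 2, 7, 8}.
Verification: at each break x_0, at least two indices attain the minimum of min_i(a_i + i · x_0).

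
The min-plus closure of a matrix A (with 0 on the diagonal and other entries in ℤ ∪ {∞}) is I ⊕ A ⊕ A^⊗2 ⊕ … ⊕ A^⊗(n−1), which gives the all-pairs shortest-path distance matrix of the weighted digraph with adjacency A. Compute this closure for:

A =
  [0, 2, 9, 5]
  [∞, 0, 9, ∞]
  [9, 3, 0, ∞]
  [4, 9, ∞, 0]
Closure =
  [0, 2, 9, 5]
  [18, 0, 9, 23]
  [9, 3, 0, 14]
  [4, 6, 13, 0]

This is the Floyd-Warshall all-pairs shortest-path computation. For each intermediate vertex k = 0, 1, …, 3, update dist[i][j] ← min(dist[i][j], dist[i][k] + dist[k][j]). The final matrix gives, for each (i, j), the minimum total weight of any directed path from i to j (possibly empty when i = j).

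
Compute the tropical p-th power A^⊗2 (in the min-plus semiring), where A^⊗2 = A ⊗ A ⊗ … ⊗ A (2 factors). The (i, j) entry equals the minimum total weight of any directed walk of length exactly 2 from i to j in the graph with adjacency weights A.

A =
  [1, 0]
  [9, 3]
A^⊗2 =
  [2, 1]
  [10, 6]

Each entry (A^⊗2)_ij equals the minimum over all length-2 walks i = v_0 → v_1 → … → v_2 = j of Σ_t A[v_t][v_{t+1}]. For example, for (i, j) = (0, 1) we minimise over 2 possible intermediate vertex sequences; the minimum is 1, attained along the walk 0 → 0 → 1.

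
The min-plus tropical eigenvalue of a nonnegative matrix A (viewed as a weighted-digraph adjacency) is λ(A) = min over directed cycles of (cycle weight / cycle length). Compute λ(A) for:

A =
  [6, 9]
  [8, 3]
λ(A) = 3

Enumerate directed cycles and compute their means (weight / length). Sample:
  cycle 0 → 0: weight = 6, length = 1, mean = 6/1 ≈ 6.000
  cycle 1 → 1: weight = 3, length = 1, mean = 3/1 ≈ 3.000
  cycle 0 → 1 → 0: weight = 17, length = 2, mean = 17/2 ≈ 8.500
  cycle 1 → 0 → 1: weight = 17, length = 2, mean = 17/2 ≈ 8.500
Minimum mean = 3.000, attained e.g. along the cycle 1 → 1 with weight 3 and length 1. So λ(A) = 3/1 = 3.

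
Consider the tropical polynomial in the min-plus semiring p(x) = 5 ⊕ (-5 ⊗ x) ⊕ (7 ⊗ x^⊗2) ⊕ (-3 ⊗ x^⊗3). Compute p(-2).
p(-2) = -9

A tropical monomial a ⊗ x^⊗i evaluates to a + i · x. Evaluating each term at x = -2:
  Term 0 contributes 5 + 0 · -2 = 5
  Term 1 contributes -5 + 1 · -2 = -7
  Term 2 contributes 7 + 2 · -2 = 3
  Term 3 contributes -3 + 3 · -2 = -9
p(-2) = ⊕ of these = min[5, -7, 3, -9] = -9.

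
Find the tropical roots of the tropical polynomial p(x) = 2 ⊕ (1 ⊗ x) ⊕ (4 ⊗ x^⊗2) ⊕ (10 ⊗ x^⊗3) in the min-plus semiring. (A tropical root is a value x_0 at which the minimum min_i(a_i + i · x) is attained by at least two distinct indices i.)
Roots: {-6, -3, 1}

Each tropical root is a break point of the lower envelope of the lines y = a_i + i · x (there are 4 lines, with slopes 0, 1, ..., 3). Only the lines that attain the minimum somewhere contribute to roots; other lines are dominated. Here the surviving (envelope) indices are i = 3, i = 2, i = 1, i = 0.
Intersections between consecutive envelope lines give the roots: for adjacent envelope indices i < j the intersection is x = (a_i − a_j) / (j − i). Reading off the sorted break points: {-6, -3, 1}.
Verification: at each break x_0, at least two indices attain the minimum of min_i(a_i + i · x_0).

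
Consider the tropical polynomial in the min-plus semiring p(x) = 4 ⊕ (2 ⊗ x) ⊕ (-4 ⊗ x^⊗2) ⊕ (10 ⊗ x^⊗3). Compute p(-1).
p(-1) = -6

A tropical monomial a ⊗ x^⊗i evaluates to a + i · x. Evaluating each term at x = -1:
  Term 0 contributes 4 + 0 · -1 = 4
  Term 1 contributes 2 + 1 · -1 = 1
  Term 2 contributes -4 + 2 · -1 = -6
  Term 3 contributes 10 + 3 · -1 = 7
p(-1) = ⊕ of these = min[4, 1, -6, 7] = -6.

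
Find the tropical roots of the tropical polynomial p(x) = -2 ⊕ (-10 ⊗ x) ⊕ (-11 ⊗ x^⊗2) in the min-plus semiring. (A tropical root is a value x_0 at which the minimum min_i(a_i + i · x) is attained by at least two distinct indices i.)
Roots: {1, 8}

Each tropical root is a break point of the lower envelope of the lines y = a_i + i · x (there are 3 lines, with slopes 0, 1, ..., 2). Only the lines that attain the minimum somewhere contribute to roots; other lines are dominated. Here the surviving (envelope) indices are i = 2, i = 1, i = 0.
Intersections between consecutive envelope lines give the roots: for adjacent envelope indices i < j the intersection is x = (a_i − a_j) / (j − i). Reading off the sorted break points: {1, 8}.
Verification: at each break x_0, at least two indices attain the minimum of min_i(a_i + i · x_0).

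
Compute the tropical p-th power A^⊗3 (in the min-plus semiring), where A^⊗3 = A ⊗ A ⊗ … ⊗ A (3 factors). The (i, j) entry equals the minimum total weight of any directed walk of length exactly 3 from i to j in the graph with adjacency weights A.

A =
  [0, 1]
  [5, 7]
A^⊗3 =
  [0, 1]
  [5, 6]

Each entry (A^⊗3)_ij equals the minimum over all length-3 walks i = v_0 → v_1 → … → v_3 = j of Σ_t A[v_t][v_{t+1}]. For example, for (i, j) = (0, 1) we minimise over 4 possible intermediate vertex sequences; the minimum is 1, attained along the walk 0 → 0 → 0 → 1.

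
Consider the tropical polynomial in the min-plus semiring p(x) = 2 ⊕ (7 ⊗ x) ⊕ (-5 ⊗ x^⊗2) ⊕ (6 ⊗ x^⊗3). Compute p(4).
p(4) = 2

A tropical monomial a ⊗ x^⊗i evaluates to a + i · x. Evaluating each term at x = 4:
  Term 0 contributes 2 + 0 · 4 = 2
  Term 1 contributes 7 + 1 · 4 = 11
  Term 2 contributes -5 + 2 · 4 = 3
  Term 3 contributes 6 + 3 · 4 = 18
p(4) = ⊕ of these = min[2, 11, 3, 18] = 2.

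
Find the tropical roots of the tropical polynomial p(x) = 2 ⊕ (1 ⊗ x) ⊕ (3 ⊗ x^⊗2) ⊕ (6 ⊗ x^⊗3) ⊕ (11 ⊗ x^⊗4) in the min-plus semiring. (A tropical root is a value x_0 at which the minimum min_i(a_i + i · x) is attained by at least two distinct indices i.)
Roots: {-5, -3, -2, 1}

Each tropical root is a break point of the lower envelope of the lines y = a_i + i · x (there are 5 lines, with slopes 0, 1, ..., 4). Only the lines that attain the minimum somewhere contribute to roots; other lines are dominated. Here the surviving (envelope) indices are i = 4, i = 3, i = 2, i = 1, i = 0.
Intersections between consecutive envelope lines give the roots: for adjacent envelope indices i < j the intersection is x = (a_i − a_j) / (j − i). Reading off the sorted break points: {-5, -3, -2, 1}.
Verification: at each break x_0, at least two indices attain the minimum of min_i(a_i + i · x_0).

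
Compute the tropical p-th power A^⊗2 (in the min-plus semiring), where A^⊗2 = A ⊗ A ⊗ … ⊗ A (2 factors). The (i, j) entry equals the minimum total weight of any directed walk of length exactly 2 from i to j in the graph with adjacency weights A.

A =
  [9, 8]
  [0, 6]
A^⊗2 =
  [8, 14]
  [6, 8]

Each entry (A^⊗2)_ij equals the minimum over all length-2 walks i = v_0 → v_1 → … → v_2 = j of Σ_t A[v_t][v_{t+1}]. For example, for (i, j) = (0, 1) we minimise over 2 possible intermediate vertex sequences; the minimum is 14, attained along the walk 0 → 1 → 1.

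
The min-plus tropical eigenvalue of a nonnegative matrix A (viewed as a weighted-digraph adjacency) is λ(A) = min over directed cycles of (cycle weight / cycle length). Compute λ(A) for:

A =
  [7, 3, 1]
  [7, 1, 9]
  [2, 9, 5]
λ(A) = 1

Enumerate directed cycles and compute their means (weight / length). Sample:
  cycle 0 → 0: weight = 7, length = 1, mean = 7/1 ≈ 7.000
  cycle 1 → 1: weight = 1, length = 1, mean = 1/1 ≈ 1.000
  cycle 2 → 2: weight = 5, length = 1, mean = 5/1 ≈ 5.000
  cycle 0 → 1 → 0: weight = 10, length = 2, mean = 10/2 ≈ 5.000
  cycle 0 → 2 → 0: weight = 3, length = 2, mean = 3/2 ≈ 1.500
  cycle 1 → 0 → 1: weight = 10, length = 2, mean = 10/2 ≈ 5.000
Minimum mean = 1.000, attained e.g. along the cycle 1 → 1 with weight 1 and length 1. So λ(A) = 1/1 = 1.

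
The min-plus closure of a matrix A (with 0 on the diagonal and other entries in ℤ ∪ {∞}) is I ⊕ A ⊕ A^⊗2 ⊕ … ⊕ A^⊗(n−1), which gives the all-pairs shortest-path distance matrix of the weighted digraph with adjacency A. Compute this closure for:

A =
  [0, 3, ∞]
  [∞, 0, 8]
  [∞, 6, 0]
Closure =
  [0, 3, 11]
  [∞, 0, 8]
  [∞, 6, 0]

This is the Floyd-Warshall all-pairs shortest-path computation. For each intermediate vertex k = 0, 1, …, 2, update dist[i][j] ← min(dist[i][j], dist[i][k] + dist[k][j]). The final matrix gives, for each (i, j), the minimum total weight of any directed path from i to j (possibly empty when i = j).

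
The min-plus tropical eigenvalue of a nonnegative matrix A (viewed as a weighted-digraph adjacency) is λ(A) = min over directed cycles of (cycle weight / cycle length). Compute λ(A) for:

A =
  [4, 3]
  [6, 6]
λ(A) = 4

Enumerate directed cycles and compute their means (weight / length). Sample:
  cycle 0 → 0: weight = 4, length = 1, mean = 4/1 ≈ 4.000
  cycle 1 → 1: weight = 6, length = 1, mean = 6/1 ≈ 6.000
  cycle 0 → 1 → 0: weight = 9, length = 2, mean = 9/2 ≈ 4.500
  cycle 1 → 0 → 1: weight = 9, length = 2, mean = 9/2 ≈ 4.500
Minimum mean = 4.000, attained e.g. along the cycle 0 → 0 with weight 4 and length 1. So λ(A) = 4/1 = 4.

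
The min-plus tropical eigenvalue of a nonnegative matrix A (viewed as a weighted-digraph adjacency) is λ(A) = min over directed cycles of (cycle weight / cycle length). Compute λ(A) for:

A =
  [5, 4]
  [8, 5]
λ(A) = 5

Enumerate directed cycles and compute their means (weight / length). Sample:
  cycle 0 → 0: weight = 5, length = 1, mean = 5/1 ≈ 5.000
  cycle 1 → 1: weight = 5, length = 1, mean = 5/1 ≈ 5.000
  cycle 0 → 1 → 0: weight = 12, length = 2, mean = 12/2 ≈ 6.000
  cycle 1 → 0 → 1: weight = 12, length = 2, mean = 12/2 ≈ 6.000
Minimum mean = 5.000, attained e.g. along the cycle 0 → 0 with weight 5 and length 1. So λ(A) = 5/1 = 5.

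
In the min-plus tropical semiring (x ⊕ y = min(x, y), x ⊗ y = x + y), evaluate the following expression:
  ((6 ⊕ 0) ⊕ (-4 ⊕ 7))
((6 ⊕ 0) ⊕ (-4 ⊕ 7)) = -4

Expand innermost to outermost. Recall ⊕ takes the minimum of its arguments and ⊗ takes their sum. Working out the expression ((6 ⊕ 0) ⊕ (-4 ⊕ 7)) gives -4.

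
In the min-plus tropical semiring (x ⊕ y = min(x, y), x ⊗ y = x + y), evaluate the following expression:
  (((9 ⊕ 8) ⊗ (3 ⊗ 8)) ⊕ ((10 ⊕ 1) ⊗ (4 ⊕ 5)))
(((9 ⊕ 8) ⊗ (3 ⊗ 8)) ⊕ ((10 ⊕ 1) ⊗ (4 ⊕ 5))) = 5

Expand innermost to outermost. Recall ⊕ takes the minimum of its arguments and ⊗ takes their sum. Working out the expression (((9 ⊕ 8) ⊗ (3 ⊗ 8)) ⊕ ((10 ⊕ 1) ⊗ (4 ⊕ 5))) gives 5.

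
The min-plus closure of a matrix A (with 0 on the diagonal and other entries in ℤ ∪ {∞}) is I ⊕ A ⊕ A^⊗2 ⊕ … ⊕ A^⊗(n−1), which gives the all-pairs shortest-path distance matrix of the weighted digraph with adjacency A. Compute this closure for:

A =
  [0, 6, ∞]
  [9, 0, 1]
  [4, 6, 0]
Closure =
  [0, 6, 7]
  [5, 0, 1]
  [4, 6, 0]

This is the Floyd-Warshall all-pairs shortest-path computation. For each intermediate vertex k = 0, 1, …, 2, update dist[i][j] ← min(dist[i][j], dist[i][k] + dist[k][j]). The final matrix gives, for each (i, j), the minimum total weight of any directed path from i to j (possibly empty when i = j).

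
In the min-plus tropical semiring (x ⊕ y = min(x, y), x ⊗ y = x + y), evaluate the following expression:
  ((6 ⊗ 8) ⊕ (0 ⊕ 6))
((6 ⊗ 8) ⊕ (0 ⊕ 6)) = 0

Expand innermost to outermost. Recall ⊕ takes the minimum of its arguments and ⊗ takes their sum. Working out the expression ((6 ⊗ 8) ⊕ (0 ⊕ 6)) gives 0.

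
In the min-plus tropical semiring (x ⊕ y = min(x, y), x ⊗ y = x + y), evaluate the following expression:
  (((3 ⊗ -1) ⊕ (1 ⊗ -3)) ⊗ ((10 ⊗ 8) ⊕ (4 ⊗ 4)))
(((3 ⊗ -1) ⊕ (1 ⊗ -3)) ⊗ ((10 ⊗ 8) ⊕ (4 ⊗ 4))) = 6

Expand innermost to outermost. Recall ⊕ takes the minimum of its arguments and ⊗ takes their sum. Working out the expression (((3 ⊗ -1) ⊕ (1 ⊗ -3)) ⊗ ((10 ⊗ 8) ⊕ (4 ⊗ 4))) gives 6.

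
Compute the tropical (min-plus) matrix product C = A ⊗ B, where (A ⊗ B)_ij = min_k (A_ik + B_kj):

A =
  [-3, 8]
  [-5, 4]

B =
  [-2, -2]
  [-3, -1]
A ⊗ B =
  [-5, -5]
  [-7, -7]

Apply the min-plus product entry-by-entry:
  C[0][0] = min over k of (A[0][0] + B[0][0] = -3 + -2 = -5, A[0][1] + B[1][0] = 8 + -3 = 5) = -5 (attained at k = 0)
  C[0][1] = min over k of (A[0][0] + B[0][1] = -3 + -2 = -5, A[0][1] + B[1][1] = 8 + -1 = 7) = -5 (attained at k = 0)
  C[1][0] = min over k of (A[1][0] + B[0][0] = -5 + -2 = -7, A[1][1] + B[1][0] = 4 + -3 = 1) = -7 (attained at k = 0)
  C[1][1] = min over k of (A[1][0] + B[0][1] = -5 + -2 = -7, A[1][1] + B[1][1] = 4 + -1 = 3) = -7 (attained at k = 0)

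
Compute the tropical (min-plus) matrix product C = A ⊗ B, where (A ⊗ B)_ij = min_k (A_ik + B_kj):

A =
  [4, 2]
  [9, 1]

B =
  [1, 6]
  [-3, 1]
A ⊗ B =
  [-1, 3]
  [-2, 2]

Apply the min-plus product entry-by-entry:
  C[0][0] = min over k of (A[0][0] + B[0][0] = 4 + 1 = 5, A[0][1] + B[1][0] = 2 + -3 = -1) = -1 (attained at k = 1)
  C[0][1] = min over k of (A[0][0] + B[0][1] = 4 + 6 = 10, A[0][1] + B[1][1] = 2 + 1 = 3) = 3 (attained at k = 1)
  C[1][0] = min over k of (A[1][0] + B[0][0] = 9 + 1 = 10, A[1][1] + B[1][0] = 1 + -3 = -2) = -2 (attained at k = 1)
  C[1][1] = min over k of (A[1][0] + B[0][1] = 9 + 6 = 15, A[1][1] + B[1][1] = 1 + 1 = 2) = 2 (attained at k = 1)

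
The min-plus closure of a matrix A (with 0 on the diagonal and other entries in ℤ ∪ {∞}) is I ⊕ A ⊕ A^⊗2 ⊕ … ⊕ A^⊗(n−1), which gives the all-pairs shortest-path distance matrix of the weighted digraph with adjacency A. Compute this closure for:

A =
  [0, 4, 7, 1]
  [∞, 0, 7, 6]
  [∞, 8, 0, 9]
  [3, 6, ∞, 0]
Closure =
  [0, 4, 7, 1]
  [9, 0, 7, 6]
  [12, 8, 0, 9]
  [3, 6, 10, 0]

This is the Floyd-Warshall all-pairs shortest-path computation. For each intermediate vertex k = 0, 1, …, 3, update dist[i][j] ← min(dist[i][j], dist[i][k] + dist[k][j]). The final matrix gives, for each (i, j), the minimum total weight of any directed path from i to j (possibly empty when i = j).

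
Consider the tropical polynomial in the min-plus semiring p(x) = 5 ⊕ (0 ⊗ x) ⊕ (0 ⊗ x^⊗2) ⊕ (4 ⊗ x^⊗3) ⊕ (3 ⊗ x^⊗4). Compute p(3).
p(3) = 3

A tropical monomial a ⊗ x^⊗i evaluates to a + i · x. Evaluating each term at x = 3:
  Term 0 contributes 5 + 0 · 3 = 5
  Term 1 contributes 0 + 1 · 3 = 3
  Term 2 contributes 0 + 2 · 3 = 6
  Term 3 contributes 4 + 3 · 3 = 13
  Term 4 contributes 3 + 4 · 3 = 15
p(3) = ⊕ of these = min[5, 3, 6, 13, 15] = 3.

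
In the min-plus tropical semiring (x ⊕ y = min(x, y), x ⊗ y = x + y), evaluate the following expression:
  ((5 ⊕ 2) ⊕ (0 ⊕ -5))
((5 ⊕ 2) ⊕ (0 ⊕ -5)) = -5

Expand innermost to outermost. Recall ⊕ takes the minimum of its arguments and ⊗ takes their sum. Working out the expression ((5 ⊕ 2) ⊕ (0 ⊕ -5)) gives -5.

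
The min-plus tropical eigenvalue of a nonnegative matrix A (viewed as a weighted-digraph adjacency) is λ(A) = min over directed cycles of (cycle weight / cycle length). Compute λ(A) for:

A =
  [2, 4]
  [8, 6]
λ(A) = 2

Enumerate directed cycles and compute their means (weight / length). Sample:
  cycle 0 → 0: weight = 2, length = 1, mean = 2/1 ≈ 2.000
  cycle 1 → 1: weight = 6, length = 1, mean = 6/1 ≈ 6.000
  cycle 0 → 1 → 0: weight = 12, length = 2, mean = 12/2 ≈ 6.000
  cycle 1 → 0 → 1: weight = 12, length = 2, mean = 12/2 ≈ 6.000
Minimum mean = 2.000, attained e.g. along the cycle 0 → 0 with weight 2 and length 1. So λ(A) = 2/1 = 2.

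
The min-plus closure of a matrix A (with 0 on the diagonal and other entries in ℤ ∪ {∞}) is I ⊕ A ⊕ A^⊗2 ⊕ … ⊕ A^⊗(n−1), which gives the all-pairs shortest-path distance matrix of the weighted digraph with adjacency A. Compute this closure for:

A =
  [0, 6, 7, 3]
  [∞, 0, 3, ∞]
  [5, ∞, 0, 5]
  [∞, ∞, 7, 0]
Closure =
  [0, 6, 7, 3]
  [8, 0, 3, 8]
  [5, 11, 0, 5]
  [12, 18, 7, 0]

This is the Floyd-Warshall all-pairs shortest-path computation. For each intermediate vertex k = 0, 1, …, 3, update dist[i][j] ← min(dist[i][j], dist[i][k] + dist[k][j]). The final matrix gives, for each (i, j), the minimum total weight of any directed path from i to j (possibly empty when i = j).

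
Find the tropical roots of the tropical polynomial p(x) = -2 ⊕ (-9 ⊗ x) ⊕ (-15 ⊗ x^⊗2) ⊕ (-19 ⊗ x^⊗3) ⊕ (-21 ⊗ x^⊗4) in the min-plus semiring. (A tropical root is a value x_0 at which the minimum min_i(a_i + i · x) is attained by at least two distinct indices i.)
Roots: {2, 4, 6, 7}

Each tropical root is a break point of the lower envelope of the lines y = a_i + i · x (there are 5 lines, with slopes 0, 1, ..., 4). Only the lines that attain the minimum somewhere contribute to roots; other lines are dominated. Here the surviving (envelope) indices are i = 4, i = 3, i = 2, i = 1, i = 0.
Intersections between consecutive envelope lines give the roots: for adjacent envelope indices i < j the intersection is x = (a_i − a_j) / (j − i). Reading off the sorted break points: {2, 4, 6, 7}.
Verification: at each break x_0, at least two indices attain the minimum of min_i(a_i + i · x_0).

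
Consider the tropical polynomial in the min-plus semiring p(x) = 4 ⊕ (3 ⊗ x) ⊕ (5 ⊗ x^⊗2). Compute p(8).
p(8) = 4

A tropical monomial a ⊗ x^⊗i evaluates to a + i · x. Evaluating each term at x = 8:
  Term 0 contributes 4 + 0 · 8 = 4
  Term 1 contributes 3 + 1 · 8 = 11
  Term 2 contributes 5 + 2 · 8 = 21
p(8) = ⊕ of these = min[4, 11, 21] = 4.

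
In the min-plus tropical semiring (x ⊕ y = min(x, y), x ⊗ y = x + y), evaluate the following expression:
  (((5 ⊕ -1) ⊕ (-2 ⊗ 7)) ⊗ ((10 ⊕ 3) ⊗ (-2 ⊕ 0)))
(((5 ⊕ -1) ⊕ (-2 ⊗ 7)) ⊗ ((10 ⊕ 3) ⊗ (-2 ⊕ 0))) = 0

Expand innermost to outermost. Recall ⊕ takes the minimum of its arguments and ⊗ takes their sum. Working out the expression (((5 ⊕ -1) ⊕ (-2 ⊗ 7)) ⊗ ((10 ⊕ 3) ⊗ (-2 ⊕ 0))) gives 0.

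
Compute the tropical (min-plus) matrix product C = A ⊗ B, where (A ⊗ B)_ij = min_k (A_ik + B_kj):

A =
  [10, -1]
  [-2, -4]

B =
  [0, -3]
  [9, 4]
A ⊗ B =
  [8, 3]
  [-2, -5]

Apply the min-plus product entry-by-entry:
  C[0][0] = min over k of (A[0][0] + B[0][0] = 10 + 0 = 10, A[0][1] + B[1][0] = -1 + 9 = 8) = 8 (attained at k = 1)
  C[0][1] = min over k of (A[0][0] + B[0][1] = 10 + -3 = 7, A[0][1] + B[1][1] = -1 + 4 = 3) = 3 (attained at k = 1)
  C[1][0] = min over k of (A[1][0] + B[0][0] = -2 + 0 = -2, A[1][1] + B[1][0] = -4 + 9 = 5) = -2 (attained at k = 0)
  C[1][1] = min over k of (A[1][0] + B[0][1] = -2 + -3 = -5, A[1][1] + B[1][1] = -4 + 4 = 0) = -5 (attained at k = 0)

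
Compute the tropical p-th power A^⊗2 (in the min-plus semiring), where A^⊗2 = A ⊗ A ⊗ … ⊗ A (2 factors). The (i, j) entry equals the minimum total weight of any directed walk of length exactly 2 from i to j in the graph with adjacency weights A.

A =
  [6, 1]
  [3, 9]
A^⊗2 =
  [4, 7]
  [9, 4]

Each entry (A^⊗2)_ij equals the minimum over all length-2 walks i = v_0 → v_1 → … → v_2 = j of Σ_t A[v_t][v_{t+1}]. For example, for (i, j) = (0, 1) we minimise over 2 possible intermediate vertex sequences; the minimum is 7, attained along the walk 0 → 0 → 1.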